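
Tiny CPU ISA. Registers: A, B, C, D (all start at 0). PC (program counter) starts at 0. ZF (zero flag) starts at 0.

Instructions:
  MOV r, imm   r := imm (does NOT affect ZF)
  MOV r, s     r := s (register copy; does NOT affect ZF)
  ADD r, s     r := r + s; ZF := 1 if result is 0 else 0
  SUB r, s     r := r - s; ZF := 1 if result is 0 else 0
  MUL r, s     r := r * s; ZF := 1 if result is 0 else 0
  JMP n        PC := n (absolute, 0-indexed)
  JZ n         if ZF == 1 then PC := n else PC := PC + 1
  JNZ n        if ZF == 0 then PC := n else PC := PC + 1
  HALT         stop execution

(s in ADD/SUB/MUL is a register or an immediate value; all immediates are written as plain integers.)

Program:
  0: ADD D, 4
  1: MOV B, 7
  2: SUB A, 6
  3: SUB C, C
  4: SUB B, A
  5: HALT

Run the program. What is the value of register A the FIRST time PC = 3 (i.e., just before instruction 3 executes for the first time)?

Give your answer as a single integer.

Step 1: PC=0 exec 'ADD D, 4'. After: A=0 B=0 C=0 D=4 ZF=0 PC=1
Step 2: PC=1 exec 'MOV B, 7'. After: A=0 B=7 C=0 D=4 ZF=0 PC=2
Step 3: PC=2 exec 'SUB A, 6'. After: A=-6 B=7 C=0 D=4 ZF=0 PC=3
First time PC=3: A=-6

-6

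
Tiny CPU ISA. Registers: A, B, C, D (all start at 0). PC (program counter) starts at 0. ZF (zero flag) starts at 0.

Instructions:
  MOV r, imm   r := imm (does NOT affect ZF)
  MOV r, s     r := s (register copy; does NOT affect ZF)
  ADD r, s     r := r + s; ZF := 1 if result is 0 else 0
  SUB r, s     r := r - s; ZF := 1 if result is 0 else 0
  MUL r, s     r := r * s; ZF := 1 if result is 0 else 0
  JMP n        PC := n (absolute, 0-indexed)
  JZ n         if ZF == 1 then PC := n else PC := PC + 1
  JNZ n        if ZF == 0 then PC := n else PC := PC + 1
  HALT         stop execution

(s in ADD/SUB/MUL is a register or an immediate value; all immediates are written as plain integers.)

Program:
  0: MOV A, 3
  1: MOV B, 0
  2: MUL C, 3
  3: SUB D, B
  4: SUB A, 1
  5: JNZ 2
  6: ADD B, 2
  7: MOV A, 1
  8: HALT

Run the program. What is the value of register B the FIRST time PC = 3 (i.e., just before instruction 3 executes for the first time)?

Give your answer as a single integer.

Step 1: PC=0 exec 'MOV A, 3'. After: A=3 B=0 C=0 D=0 ZF=0 PC=1
Step 2: PC=1 exec 'MOV B, 0'. After: A=3 B=0 C=0 D=0 ZF=0 PC=2
Step 3: PC=2 exec 'MUL C, 3'. After: A=3 B=0 C=0 D=0 ZF=1 PC=3
First time PC=3: B=0

0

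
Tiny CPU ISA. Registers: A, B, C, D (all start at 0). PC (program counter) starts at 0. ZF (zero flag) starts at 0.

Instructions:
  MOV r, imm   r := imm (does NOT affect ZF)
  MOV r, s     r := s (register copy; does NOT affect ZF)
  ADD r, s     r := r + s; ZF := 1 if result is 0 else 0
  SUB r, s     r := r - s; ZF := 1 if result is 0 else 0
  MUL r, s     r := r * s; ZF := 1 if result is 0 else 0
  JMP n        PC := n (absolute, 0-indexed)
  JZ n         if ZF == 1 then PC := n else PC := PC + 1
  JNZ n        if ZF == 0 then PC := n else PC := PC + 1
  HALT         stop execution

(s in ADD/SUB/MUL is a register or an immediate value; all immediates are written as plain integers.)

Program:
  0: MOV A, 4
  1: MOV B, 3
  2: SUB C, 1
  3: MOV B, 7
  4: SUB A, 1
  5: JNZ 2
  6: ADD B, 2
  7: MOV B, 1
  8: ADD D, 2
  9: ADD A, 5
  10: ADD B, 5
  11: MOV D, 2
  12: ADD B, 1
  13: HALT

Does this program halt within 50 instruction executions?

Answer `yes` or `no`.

Answer: yes

Derivation:
Step 1: PC=0 exec 'MOV A, 4'. After: A=4 B=0 C=0 D=0 ZF=0 PC=1
Step 2: PC=1 exec 'MOV B, 3'. After: A=4 B=3 C=0 D=0 ZF=0 PC=2
Step 3: PC=2 exec 'SUB C, 1'. After: A=4 B=3 C=-1 D=0 ZF=0 PC=3
Step 4: PC=3 exec 'MOV B, 7'. After: A=4 B=7 C=-1 D=0 ZF=0 PC=4
Step 5: PC=4 exec 'SUB A, 1'. After: A=3 B=7 C=-1 D=0 ZF=0 PC=5
Step 6: PC=5 exec 'JNZ 2'. After: A=3 B=7 C=-1 D=0 ZF=0 PC=2
Step 7: PC=2 exec 'SUB C, 1'. After: A=3 B=7 C=-2 D=0 ZF=0 PC=3
Step 8: PC=3 exec 'MOV B, 7'. After: A=3 B=7 C=-2 D=0 ZF=0 PC=4
Step 9: PC=4 exec 'SUB A, 1'. After: A=2 B=7 C=-2 D=0 ZF=0 PC=5
Step 10: PC=5 exec 'JNZ 2'. After: A=2 B=7 C=-2 D=0 ZF=0 PC=2
Step 11: PC=2 exec 'SUB C, 1'. After: A=2 B=7 C=-3 D=0 ZF=0 PC=3
Step 12: PC=3 exec 'MOV B, 7'. After: A=2 B=7 C=-3 D=0 ZF=0 PC=4
Step 13: PC=4 exec 'SUB A, 1'. After: A=1 B=7 C=-3 D=0 ZF=0 PC=5
Step 14: PC=5 exec 'JNZ 2'. After: A=1 B=7 C=-3 D=0 ZF=0 PC=2
Step 15: PC=2 exec 'SUB C, 1'. After: A=1 B=7 C=-4 D=0 ZF=0 PC=3
Step 16: PC=3 exec 'MOV B, 7'. After: A=1 B=7 C=-4 D=0 ZF=0 PC=4
Step 17: PC=4 exec 'SUB A, 1'. After: A=0 B=7 C=-4 D=0 ZF=1 PC=5
Step 18: PC=5 exec 'JNZ 2'. After: A=0 B=7 C=-4 D=0 ZF=1 PC=6
Step 19: PC=6 exec 'ADD B, 2'. After: A=0 B=9 C=-4 D=0 ZF=0 PC=7
Step 20: PC=7 exec 'MOV B, 1'. After: A=0 B=1 C=-4 D=0 ZF=0 PC=8
Step 21: PC=8 exec 'ADD D, 2'. After: A=0 B=1 C=-4 D=2 ZF=0 PC=9
Step 22: PC=9 exec 'ADD A, 5'. After: A=5 B=1 C=-4 D=2 ZF=0 PC=10
Step 23: PC=10 exec 'ADD B, 5'. After: A=5 B=6 C=-4 D=2 ZF=0 PC=11
Step 24: PC=11 exec 'MOV D, 2'. After: A=5 B=6 C=-4 D=2 ZF=0 PC=12
Step 25: PC=12 exec 'ADD B, 1'. After: A=5 B=7 C=-4 D=2 ZF=0 PC=13
Step 26: PC=13 exec 'HALT'. After: A=5 B=7 C=-4 D=2 ZF=0 PC=13 HALTED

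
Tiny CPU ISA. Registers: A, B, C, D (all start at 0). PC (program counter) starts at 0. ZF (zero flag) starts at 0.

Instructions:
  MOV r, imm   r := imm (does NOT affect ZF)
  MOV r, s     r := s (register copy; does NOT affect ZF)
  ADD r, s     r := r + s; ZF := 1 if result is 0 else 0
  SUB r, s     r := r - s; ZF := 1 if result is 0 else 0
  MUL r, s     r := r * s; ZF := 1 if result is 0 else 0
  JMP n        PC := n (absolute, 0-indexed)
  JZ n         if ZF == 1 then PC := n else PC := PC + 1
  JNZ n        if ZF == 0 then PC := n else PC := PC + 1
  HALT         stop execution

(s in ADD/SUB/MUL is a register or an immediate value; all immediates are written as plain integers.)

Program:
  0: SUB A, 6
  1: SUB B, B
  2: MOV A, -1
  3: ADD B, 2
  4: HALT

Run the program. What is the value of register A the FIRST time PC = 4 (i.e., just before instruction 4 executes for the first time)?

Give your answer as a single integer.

Step 1: PC=0 exec 'SUB A, 6'. After: A=-6 B=0 C=0 D=0 ZF=0 PC=1
Step 2: PC=1 exec 'SUB B, B'. After: A=-6 B=0 C=0 D=0 ZF=1 PC=2
Step 3: PC=2 exec 'MOV A, -1'. After: A=-1 B=0 C=0 D=0 ZF=1 PC=3
Step 4: PC=3 exec 'ADD B, 2'. After: A=-1 B=2 C=0 D=0 ZF=0 PC=4
First time PC=4: A=-1

-1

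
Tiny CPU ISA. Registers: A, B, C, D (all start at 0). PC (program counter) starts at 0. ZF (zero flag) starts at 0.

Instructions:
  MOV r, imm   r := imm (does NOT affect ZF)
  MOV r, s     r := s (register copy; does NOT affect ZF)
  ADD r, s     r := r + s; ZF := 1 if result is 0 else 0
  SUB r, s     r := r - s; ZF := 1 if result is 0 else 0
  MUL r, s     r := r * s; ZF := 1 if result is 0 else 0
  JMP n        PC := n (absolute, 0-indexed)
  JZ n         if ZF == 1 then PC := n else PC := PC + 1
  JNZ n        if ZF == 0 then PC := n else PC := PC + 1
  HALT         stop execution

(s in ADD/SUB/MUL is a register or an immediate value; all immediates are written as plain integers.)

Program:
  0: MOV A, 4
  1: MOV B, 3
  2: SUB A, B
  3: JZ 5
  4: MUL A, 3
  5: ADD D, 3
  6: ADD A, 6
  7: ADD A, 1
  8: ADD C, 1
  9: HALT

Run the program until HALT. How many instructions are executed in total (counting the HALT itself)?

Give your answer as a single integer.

Step 1: PC=0 exec 'MOV A, 4'. After: A=4 B=0 C=0 D=0 ZF=0 PC=1
Step 2: PC=1 exec 'MOV B, 3'. After: A=4 B=3 C=0 D=0 ZF=0 PC=2
Step 3: PC=2 exec 'SUB A, B'. After: A=1 B=3 C=0 D=0 ZF=0 PC=3
Step 4: PC=3 exec 'JZ 5'. After: A=1 B=3 C=0 D=0 ZF=0 PC=4
Step 5: PC=4 exec 'MUL A, 3'. After: A=3 B=3 C=0 D=0 ZF=0 PC=5
Step 6: PC=5 exec 'ADD D, 3'. After: A=3 B=3 C=0 D=3 ZF=0 PC=6
Step 7: PC=6 exec 'ADD A, 6'. After: A=9 B=3 C=0 D=3 ZF=0 PC=7
Step 8: PC=7 exec 'ADD A, 1'. After: A=10 B=3 C=0 D=3 ZF=0 PC=8
Step 9: PC=8 exec 'ADD C, 1'. After: A=10 B=3 C=1 D=3 ZF=0 PC=9
Step 10: PC=9 exec 'HALT'. After: A=10 B=3 C=1 D=3 ZF=0 PC=9 HALTED
Total instructions executed: 10

Answer: 10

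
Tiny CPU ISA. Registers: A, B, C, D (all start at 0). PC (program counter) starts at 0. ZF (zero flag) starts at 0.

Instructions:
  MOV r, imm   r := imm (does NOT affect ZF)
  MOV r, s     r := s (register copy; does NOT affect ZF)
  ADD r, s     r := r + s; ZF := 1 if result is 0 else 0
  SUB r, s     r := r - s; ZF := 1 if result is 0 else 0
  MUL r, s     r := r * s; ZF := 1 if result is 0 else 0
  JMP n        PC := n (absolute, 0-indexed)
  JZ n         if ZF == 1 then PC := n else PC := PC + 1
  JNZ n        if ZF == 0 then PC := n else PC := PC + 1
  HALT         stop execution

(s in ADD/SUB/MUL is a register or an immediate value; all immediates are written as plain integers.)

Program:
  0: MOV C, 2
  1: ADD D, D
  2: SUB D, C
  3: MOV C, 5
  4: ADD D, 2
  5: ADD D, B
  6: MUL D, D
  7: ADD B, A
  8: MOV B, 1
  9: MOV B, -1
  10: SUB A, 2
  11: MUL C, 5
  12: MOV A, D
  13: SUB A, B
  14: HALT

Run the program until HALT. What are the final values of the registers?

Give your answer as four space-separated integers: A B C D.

Step 1: PC=0 exec 'MOV C, 2'. After: A=0 B=0 C=2 D=0 ZF=0 PC=1
Step 2: PC=1 exec 'ADD D, D'. After: A=0 B=0 C=2 D=0 ZF=1 PC=2
Step 3: PC=2 exec 'SUB D, C'. After: A=0 B=0 C=2 D=-2 ZF=0 PC=3
Step 4: PC=3 exec 'MOV C, 5'. After: A=0 B=0 C=5 D=-2 ZF=0 PC=4
Step 5: PC=4 exec 'ADD D, 2'. After: A=0 B=0 C=5 D=0 ZF=1 PC=5
Step 6: PC=5 exec 'ADD D, B'. After: A=0 B=0 C=5 D=0 ZF=1 PC=6
Step 7: PC=6 exec 'MUL D, D'. After: A=0 B=0 C=5 D=0 ZF=1 PC=7
Step 8: PC=7 exec 'ADD B, A'. After: A=0 B=0 C=5 D=0 ZF=1 PC=8
Step 9: PC=8 exec 'MOV B, 1'. After: A=0 B=1 C=5 D=0 ZF=1 PC=9
Step 10: PC=9 exec 'MOV B, -1'. After: A=0 B=-1 C=5 D=0 ZF=1 PC=10
Step 11: PC=10 exec 'SUB A, 2'. After: A=-2 B=-1 C=5 D=0 ZF=0 PC=11
Step 12: PC=11 exec 'MUL C, 5'. After: A=-2 B=-1 C=25 D=0 ZF=0 PC=12
Step 13: PC=12 exec 'MOV A, D'. After: A=0 B=-1 C=25 D=0 ZF=0 PC=13
Step 14: PC=13 exec 'SUB A, B'. After: A=1 B=-1 C=25 D=0 ZF=0 PC=14
Step 15: PC=14 exec 'HALT'. After: A=1 B=-1 C=25 D=0 ZF=0 PC=14 HALTED

Answer: 1 -1 25 0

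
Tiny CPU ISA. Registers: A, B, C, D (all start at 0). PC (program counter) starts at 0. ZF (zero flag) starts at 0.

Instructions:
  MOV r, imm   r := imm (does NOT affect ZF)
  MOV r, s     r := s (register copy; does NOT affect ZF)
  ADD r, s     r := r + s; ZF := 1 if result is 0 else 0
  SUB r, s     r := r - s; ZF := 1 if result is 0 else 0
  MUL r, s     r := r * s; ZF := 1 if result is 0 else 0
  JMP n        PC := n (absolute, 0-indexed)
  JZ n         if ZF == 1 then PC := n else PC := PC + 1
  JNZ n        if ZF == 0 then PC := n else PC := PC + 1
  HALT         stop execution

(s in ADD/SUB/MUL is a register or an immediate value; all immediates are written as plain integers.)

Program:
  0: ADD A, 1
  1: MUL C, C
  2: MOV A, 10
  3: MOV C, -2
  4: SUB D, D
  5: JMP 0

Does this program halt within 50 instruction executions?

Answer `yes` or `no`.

Step 1: PC=0 exec 'ADD A, 1'. After: A=1 B=0 C=0 D=0 ZF=0 PC=1
Step 2: PC=1 exec 'MUL C, C'. After: A=1 B=0 C=0 D=0 ZF=1 PC=2
Step 3: PC=2 exec 'MOV A, 10'. After: A=10 B=0 C=0 D=0 ZF=1 PC=3
Step 4: PC=3 exec 'MOV C, -2'. After: A=10 B=0 C=-2 D=0 ZF=1 PC=4
Step 5: PC=4 exec 'SUB D, D'. After: A=10 B=0 C=-2 D=0 ZF=1 PC=5
Step 6: PC=5 exec 'JMP 0'. After: A=10 B=0 C=-2 D=0 ZF=1 PC=0
Step 7: PC=0 exec 'ADD A, 1'. After: A=11 B=0 C=-2 D=0 ZF=0 PC=1
Step 8: PC=1 exec 'MUL C, C'. After: A=11 B=0 C=4 D=0 ZF=0 PC=2
Step 9: PC=2 exec 'MOV A, 10'. After: A=10 B=0 C=4 D=0 ZF=0 PC=3
Step 10: PC=3 exec 'MOV C, -2'. After: A=10 B=0 C=-2 D=0 ZF=0 PC=4
Step 11: PC=4 exec 'SUB D, D'. After: A=10 B=0 C=-2 D=0 ZF=1 PC=5
State after step 11 equals state after step 5: the program is in a cycle of length 6 and will never halt.

Answer: no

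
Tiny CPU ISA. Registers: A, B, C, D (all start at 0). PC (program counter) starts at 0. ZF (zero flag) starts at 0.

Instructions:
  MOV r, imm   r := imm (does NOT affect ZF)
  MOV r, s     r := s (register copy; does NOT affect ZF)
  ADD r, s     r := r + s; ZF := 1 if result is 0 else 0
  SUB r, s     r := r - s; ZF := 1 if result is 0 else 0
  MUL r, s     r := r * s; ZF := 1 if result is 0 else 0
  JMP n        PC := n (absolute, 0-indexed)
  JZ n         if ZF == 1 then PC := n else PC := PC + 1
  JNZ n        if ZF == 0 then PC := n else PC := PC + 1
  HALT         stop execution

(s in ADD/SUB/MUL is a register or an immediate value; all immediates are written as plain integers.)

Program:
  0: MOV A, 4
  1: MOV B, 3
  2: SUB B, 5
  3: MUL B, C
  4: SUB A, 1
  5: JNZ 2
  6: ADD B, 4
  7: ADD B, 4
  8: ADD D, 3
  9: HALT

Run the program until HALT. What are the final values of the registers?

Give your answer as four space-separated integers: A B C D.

Step 1: PC=0 exec 'MOV A, 4'. After: A=4 B=0 C=0 D=0 ZF=0 PC=1
Step 2: PC=1 exec 'MOV B, 3'. After: A=4 B=3 C=0 D=0 ZF=0 PC=2
Step 3: PC=2 exec 'SUB B, 5'. After: A=4 B=-2 C=0 D=0 ZF=0 PC=3
Step 4: PC=3 exec 'MUL B, C'. After: A=4 B=0 C=0 D=0 ZF=1 PC=4
Step 5: PC=4 exec 'SUB A, 1'. After: A=3 B=0 C=0 D=0 ZF=0 PC=5
Step 6: PC=5 exec 'JNZ 2'. After: A=3 B=0 C=0 D=0 ZF=0 PC=2
Step 7: PC=2 exec 'SUB B, 5'. After: A=3 B=-5 C=0 D=0 ZF=0 PC=3
Step 8: PC=3 exec 'MUL B, C'. After: A=3 B=0 C=0 D=0 ZF=1 PC=4
Step 9: PC=4 exec 'SUB A, 1'. After: A=2 B=0 C=0 D=0 ZF=0 PC=5
Step 10: PC=5 exec 'JNZ 2'. After: A=2 B=0 C=0 D=0 ZF=0 PC=2
Step 11: PC=2 exec 'SUB B, 5'. After: A=2 B=-5 C=0 D=0 ZF=0 PC=3
Step 12: PC=3 exec 'MUL B, C'. After: A=2 B=0 C=0 D=0 ZF=1 PC=4
Step 13: PC=4 exec 'SUB A, 1'. After: A=1 B=0 C=0 D=0 ZF=0 PC=5
Step 14: PC=5 exec 'JNZ 2'. After: A=1 B=0 C=0 D=0 ZF=0 PC=2
Step 15: PC=2 exec 'SUB B, 5'. After: A=1 B=-5 C=0 D=0 ZF=0 PC=3
Step 16: PC=3 exec 'MUL B, C'. After: A=1 B=0 C=0 D=0 ZF=1 PC=4
Step 17: PC=4 exec 'SUB A, 1'. After: A=0 B=0 C=0 D=0 ZF=1 PC=5
Step 18: PC=5 exec 'JNZ 2'. After: A=0 B=0 C=0 D=0 ZF=1 PC=6
Step 19: PC=6 exec 'ADD B, 4'. After: A=0 B=4 C=0 D=0 ZF=0 PC=7
Step 20: PC=7 exec 'ADD B, 4'. After: A=0 B=8 C=0 D=0 ZF=0 PC=8
Step 21: PC=8 exec 'ADD D, 3'. After: A=0 B=8 C=0 D=3 ZF=0 PC=9
Step 22: PC=9 exec 'HALT'. After: A=0 B=8 C=0 D=3 ZF=0 PC=9 HALTED

Answer: 0 8 0 3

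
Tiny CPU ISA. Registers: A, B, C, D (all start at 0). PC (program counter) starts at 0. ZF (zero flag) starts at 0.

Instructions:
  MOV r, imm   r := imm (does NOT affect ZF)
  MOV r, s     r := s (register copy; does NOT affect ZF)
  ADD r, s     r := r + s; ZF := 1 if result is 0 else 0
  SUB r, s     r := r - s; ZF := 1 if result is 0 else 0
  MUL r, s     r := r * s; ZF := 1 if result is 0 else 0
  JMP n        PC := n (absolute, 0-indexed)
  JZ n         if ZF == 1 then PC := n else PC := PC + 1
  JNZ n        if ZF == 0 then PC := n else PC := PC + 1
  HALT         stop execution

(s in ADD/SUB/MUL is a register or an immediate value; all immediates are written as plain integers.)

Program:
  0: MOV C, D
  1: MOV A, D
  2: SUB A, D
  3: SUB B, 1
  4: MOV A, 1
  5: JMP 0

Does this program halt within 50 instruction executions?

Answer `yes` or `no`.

Answer: no

Derivation:
Step 1: PC=0 exec 'MOV C, D'. After: A=0 B=0 C=0 D=0 ZF=0 PC=1
Step 2: PC=1 exec 'MOV A, D'. After: A=0 B=0 C=0 D=0 ZF=0 PC=2
Step 3: PC=2 exec 'SUB A, D'. After: A=0 B=0 C=0 D=0 ZF=1 PC=3
Step 4: PC=3 exec 'SUB B, 1'. After: A=0 B=-1 C=0 D=0 ZF=0 PC=4
Step 5: PC=4 exec 'MOV A, 1'. After: A=1 B=-1 C=0 D=0 ZF=0 PC=5
Step 6: PC=5 exec 'JMP 0'. After: A=1 B=-1 C=0 D=0 ZF=0 PC=0
Step 7: PC=0 exec 'MOV C, D'. After: A=1 B=-1 C=0 D=0 ZF=0 PC=1
Step 8: PC=1 exec 'MOV A, D'. After: A=0 B=-1 C=0 D=0 ZF=0 PC=2
Step 9: PC=2 exec 'SUB A, D'. After: A=0 B=-1 C=0 D=0 ZF=1 PC=3
Step 10: PC=3 exec 'SUB B, 1'. After: A=0 B=-2 C=0 D=0 ZF=0 PC=4
Step 11: PC=4 exec 'MOV A, 1'. After: A=1 B=-2 C=0 D=0 ZF=0 PC=5
Step 12: PC=5 exec 'JMP 0'. After: A=1 B=-2 C=0 D=0 ZF=0 PC=0
Step 13: PC=0 exec 'MOV C, D'. After: A=1 B=-2 C=0 D=0 ZF=0 PC=1
Step 14: PC=1 exec 'MOV A, D'. After: A=0 B=-2 C=0 D=0 ZF=0 PC=2
Step 15: PC=2 exec 'SUB A, D'. After: A=0 B=-2 C=0 D=0 ZF=1 PC=3
After 50 steps: not halted. PC revisits the same instructions with no path to HALT; will never halt.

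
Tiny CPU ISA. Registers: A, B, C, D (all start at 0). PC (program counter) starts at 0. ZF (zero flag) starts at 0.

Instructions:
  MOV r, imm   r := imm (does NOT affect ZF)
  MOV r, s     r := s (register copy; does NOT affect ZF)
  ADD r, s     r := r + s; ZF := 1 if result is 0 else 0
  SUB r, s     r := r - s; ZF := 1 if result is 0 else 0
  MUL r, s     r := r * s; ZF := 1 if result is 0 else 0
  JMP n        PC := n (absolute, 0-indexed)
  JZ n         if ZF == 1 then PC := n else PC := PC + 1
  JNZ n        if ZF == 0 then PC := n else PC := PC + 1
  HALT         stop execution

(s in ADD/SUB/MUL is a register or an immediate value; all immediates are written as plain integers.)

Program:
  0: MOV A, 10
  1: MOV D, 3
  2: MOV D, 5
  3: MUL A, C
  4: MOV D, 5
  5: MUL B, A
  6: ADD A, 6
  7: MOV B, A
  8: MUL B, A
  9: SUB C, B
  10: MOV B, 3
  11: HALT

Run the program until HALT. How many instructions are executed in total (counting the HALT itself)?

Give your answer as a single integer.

Answer: 12

Derivation:
Step 1: PC=0 exec 'MOV A, 10'. After: A=10 B=0 C=0 D=0 ZF=0 PC=1
Step 2: PC=1 exec 'MOV D, 3'. After: A=10 B=0 C=0 D=3 ZF=0 PC=2
Step 3: PC=2 exec 'MOV D, 5'. After: A=10 B=0 C=0 D=5 ZF=0 PC=3
Step 4: PC=3 exec 'MUL A, C'. After: A=0 B=0 C=0 D=5 ZF=1 PC=4
Step 5: PC=4 exec 'MOV D, 5'. After: A=0 B=0 C=0 D=5 ZF=1 PC=5
Step 6: PC=5 exec 'MUL B, A'. After: A=0 B=0 C=0 D=5 ZF=1 PC=6
Step 7: PC=6 exec 'ADD A, 6'. After: A=6 B=0 C=0 D=5 ZF=0 PC=7
Step 8: PC=7 exec 'MOV B, A'. After: A=6 B=6 C=0 D=5 ZF=0 PC=8
Step 9: PC=8 exec 'MUL B, A'. After: A=6 B=36 C=0 D=5 ZF=0 PC=9
Step 10: PC=9 exec 'SUB C, B'. After: A=6 B=36 C=-36 D=5 ZF=0 PC=10
Step 11: PC=10 exec 'MOV B, 3'. After: A=6 B=3 C=-36 D=5 ZF=0 PC=11
Step 12: PC=11 exec 'HALT'. After: A=6 B=3 C=-36 D=5 ZF=0 PC=11 HALTED
Total instructions executed: 12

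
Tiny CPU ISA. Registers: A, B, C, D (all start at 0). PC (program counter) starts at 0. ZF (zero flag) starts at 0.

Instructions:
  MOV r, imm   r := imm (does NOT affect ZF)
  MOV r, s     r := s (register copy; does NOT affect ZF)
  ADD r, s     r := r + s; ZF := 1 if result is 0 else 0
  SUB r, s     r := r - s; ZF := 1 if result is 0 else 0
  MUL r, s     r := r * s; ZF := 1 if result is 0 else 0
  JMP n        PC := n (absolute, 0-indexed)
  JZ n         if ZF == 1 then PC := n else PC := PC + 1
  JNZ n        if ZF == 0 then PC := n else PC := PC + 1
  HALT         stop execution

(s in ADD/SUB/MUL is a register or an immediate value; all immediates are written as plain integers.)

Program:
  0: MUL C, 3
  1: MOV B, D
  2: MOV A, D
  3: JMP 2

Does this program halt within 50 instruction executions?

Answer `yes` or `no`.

Step 1: PC=0 exec 'MUL C, 3'. After: A=0 B=0 C=0 D=0 ZF=1 PC=1
Step 2: PC=1 exec 'MOV B, D'. After: A=0 B=0 C=0 D=0 ZF=1 PC=2
Step 3: PC=2 exec 'MOV A, D'. After: A=0 B=0 C=0 D=0 ZF=1 PC=3
Step 4: PC=3 exec 'JMP 2'. After: A=0 B=0 C=0 D=0 ZF=1 PC=2
State after step 4 equals state after step 2: the program is in a cycle of length 2 and will never halt.

Answer: no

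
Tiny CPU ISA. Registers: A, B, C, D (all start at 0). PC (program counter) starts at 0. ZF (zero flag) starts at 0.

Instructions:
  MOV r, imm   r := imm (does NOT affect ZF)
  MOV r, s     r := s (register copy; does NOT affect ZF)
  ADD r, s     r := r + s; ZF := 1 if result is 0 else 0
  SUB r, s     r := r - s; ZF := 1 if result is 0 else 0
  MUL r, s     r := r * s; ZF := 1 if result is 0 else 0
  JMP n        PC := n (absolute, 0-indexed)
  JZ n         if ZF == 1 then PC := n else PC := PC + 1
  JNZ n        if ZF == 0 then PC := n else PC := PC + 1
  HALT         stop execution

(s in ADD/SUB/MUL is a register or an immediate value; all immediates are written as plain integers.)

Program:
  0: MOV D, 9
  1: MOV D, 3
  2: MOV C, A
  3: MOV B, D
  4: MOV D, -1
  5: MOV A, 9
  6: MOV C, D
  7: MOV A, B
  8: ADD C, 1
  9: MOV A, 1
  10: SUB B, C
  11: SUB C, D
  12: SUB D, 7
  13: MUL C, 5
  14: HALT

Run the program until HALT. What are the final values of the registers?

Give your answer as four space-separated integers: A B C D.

Step 1: PC=0 exec 'MOV D, 9'. After: A=0 B=0 C=0 D=9 ZF=0 PC=1
Step 2: PC=1 exec 'MOV D, 3'. After: A=0 B=0 C=0 D=3 ZF=0 PC=2
Step 3: PC=2 exec 'MOV C, A'. After: A=0 B=0 C=0 D=3 ZF=0 PC=3
Step 4: PC=3 exec 'MOV B, D'. After: A=0 B=3 C=0 D=3 ZF=0 PC=4
Step 5: PC=4 exec 'MOV D, -1'. After: A=0 B=3 C=0 D=-1 ZF=0 PC=5
Step 6: PC=5 exec 'MOV A, 9'. After: A=9 B=3 C=0 D=-1 ZF=0 PC=6
Step 7: PC=6 exec 'MOV C, D'. After: A=9 B=3 C=-1 D=-1 ZF=0 PC=7
Step 8: PC=7 exec 'MOV A, B'. After: A=3 B=3 C=-1 D=-1 ZF=0 PC=8
Step 9: PC=8 exec 'ADD C, 1'. After: A=3 B=3 C=0 D=-1 ZF=1 PC=9
Step 10: PC=9 exec 'MOV A, 1'. After: A=1 B=3 C=0 D=-1 ZF=1 PC=10
Step 11: PC=10 exec 'SUB B, C'. After: A=1 B=3 C=0 D=-1 ZF=0 PC=11
Step 12: PC=11 exec 'SUB C, D'. After: A=1 B=3 C=1 D=-1 ZF=0 PC=12
Step 13: PC=12 exec 'SUB D, 7'. After: A=1 B=3 C=1 D=-8 ZF=0 PC=13
Step 14: PC=13 exec 'MUL C, 5'. After: A=1 B=3 C=5 D=-8 ZF=0 PC=14
Step 15: PC=14 exec 'HALT'. After: A=1 B=3 C=5 D=-8 ZF=0 PC=14 HALTED

Answer: 1 3 5 -8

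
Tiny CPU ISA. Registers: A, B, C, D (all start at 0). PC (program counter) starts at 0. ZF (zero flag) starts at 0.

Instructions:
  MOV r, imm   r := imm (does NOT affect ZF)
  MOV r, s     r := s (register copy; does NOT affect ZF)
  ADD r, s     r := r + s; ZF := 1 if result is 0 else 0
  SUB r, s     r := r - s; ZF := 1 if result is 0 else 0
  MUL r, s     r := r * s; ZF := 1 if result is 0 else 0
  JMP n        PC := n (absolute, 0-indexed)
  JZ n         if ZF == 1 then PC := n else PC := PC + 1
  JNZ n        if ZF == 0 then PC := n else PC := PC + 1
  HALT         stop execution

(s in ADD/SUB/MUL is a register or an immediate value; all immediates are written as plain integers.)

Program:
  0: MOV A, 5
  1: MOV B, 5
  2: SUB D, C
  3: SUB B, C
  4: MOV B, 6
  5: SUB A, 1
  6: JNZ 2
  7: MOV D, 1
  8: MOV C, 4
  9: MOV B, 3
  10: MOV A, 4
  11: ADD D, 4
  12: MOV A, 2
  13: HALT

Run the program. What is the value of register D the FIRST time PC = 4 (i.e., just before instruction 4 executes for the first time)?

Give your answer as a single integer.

Step 1: PC=0 exec 'MOV A, 5'. After: A=5 B=0 C=0 D=0 ZF=0 PC=1
Step 2: PC=1 exec 'MOV B, 5'. After: A=5 B=5 C=0 D=0 ZF=0 PC=2
Step 3: PC=2 exec 'SUB D, C'. After: A=5 B=5 C=0 D=0 ZF=1 PC=3
Step 4: PC=3 exec 'SUB B, C'. After: A=5 B=5 C=0 D=0 ZF=0 PC=4
First time PC=4: D=0

0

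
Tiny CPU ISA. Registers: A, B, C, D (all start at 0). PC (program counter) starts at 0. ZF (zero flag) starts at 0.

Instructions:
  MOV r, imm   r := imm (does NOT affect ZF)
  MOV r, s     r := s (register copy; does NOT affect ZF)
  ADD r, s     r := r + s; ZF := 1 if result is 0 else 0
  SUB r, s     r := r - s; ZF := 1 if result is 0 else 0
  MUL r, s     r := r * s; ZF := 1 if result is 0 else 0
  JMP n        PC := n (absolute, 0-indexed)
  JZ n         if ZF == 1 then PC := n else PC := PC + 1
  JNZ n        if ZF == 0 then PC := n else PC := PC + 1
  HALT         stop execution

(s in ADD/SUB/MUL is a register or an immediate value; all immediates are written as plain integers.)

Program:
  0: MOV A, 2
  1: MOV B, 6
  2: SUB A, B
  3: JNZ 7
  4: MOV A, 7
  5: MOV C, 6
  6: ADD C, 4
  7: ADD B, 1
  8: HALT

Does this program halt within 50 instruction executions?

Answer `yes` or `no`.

Step 1: PC=0 exec 'MOV A, 2'. After: A=2 B=0 C=0 D=0 ZF=0 PC=1
Step 2: PC=1 exec 'MOV B, 6'. After: A=2 B=6 C=0 D=0 ZF=0 PC=2
Step 3: PC=2 exec 'SUB A, B'. After: A=-4 B=6 C=0 D=0 ZF=0 PC=3
Step 4: PC=3 exec 'JNZ 7'. After: A=-4 B=6 C=0 D=0 ZF=0 PC=7
Step 5: PC=7 exec 'ADD B, 1'. After: A=-4 B=7 C=0 D=0 ZF=0 PC=8
Step 6: PC=8 exec 'HALT'. After: A=-4 B=7 C=0 D=0 ZF=0 PC=8 HALTED

Answer: yes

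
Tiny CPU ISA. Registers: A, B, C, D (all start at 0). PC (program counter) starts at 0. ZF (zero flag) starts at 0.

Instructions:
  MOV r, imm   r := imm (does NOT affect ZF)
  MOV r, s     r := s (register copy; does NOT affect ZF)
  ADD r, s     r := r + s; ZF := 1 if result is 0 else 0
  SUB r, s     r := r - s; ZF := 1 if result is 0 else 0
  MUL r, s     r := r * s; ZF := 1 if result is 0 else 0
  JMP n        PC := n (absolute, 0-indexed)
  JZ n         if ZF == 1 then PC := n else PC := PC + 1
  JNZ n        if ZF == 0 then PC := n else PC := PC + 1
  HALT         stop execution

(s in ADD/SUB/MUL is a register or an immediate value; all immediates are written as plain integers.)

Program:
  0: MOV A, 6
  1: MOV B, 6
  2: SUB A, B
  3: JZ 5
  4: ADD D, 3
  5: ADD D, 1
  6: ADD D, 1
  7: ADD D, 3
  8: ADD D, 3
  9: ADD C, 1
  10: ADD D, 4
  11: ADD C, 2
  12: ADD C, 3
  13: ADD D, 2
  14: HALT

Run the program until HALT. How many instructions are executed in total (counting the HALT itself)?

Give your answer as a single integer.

Answer: 14

Derivation:
Step 1: PC=0 exec 'MOV A, 6'. After: A=6 B=0 C=0 D=0 ZF=0 PC=1
Step 2: PC=1 exec 'MOV B, 6'. After: A=6 B=6 C=0 D=0 ZF=0 PC=2
Step 3: PC=2 exec 'SUB A, B'. After: A=0 B=6 C=0 D=0 ZF=1 PC=3
Step 4: PC=3 exec 'JZ 5'. After: A=0 B=6 C=0 D=0 ZF=1 PC=5
Step 5: PC=5 exec 'ADD D, 1'. After: A=0 B=6 C=0 D=1 ZF=0 PC=6
Step 6: PC=6 exec 'ADD D, 1'. After: A=0 B=6 C=0 D=2 ZF=0 PC=7
Step 7: PC=7 exec 'ADD D, 3'. After: A=0 B=6 C=0 D=5 ZF=0 PC=8
Step 8: PC=8 exec 'ADD D, 3'. After: A=0 B=6 C=0 D=8 ZF=0 PC=9
Step 9: PC=9 exec 'ADD C, 1'. After: A=0 B=6 C=1 D=8 ZF=0 PC=10
Step 10: PC=10 exec 'ADD D, 4'. After: A=0 B=6 C=1 D=12 ZF=0 PC=11
Step 11: PC=11 exec 'ADD C, 2'. After: A=0 B=6 C=3 D=12 ZF=0 PC=12
Step 12: PC=12 exec 'ADD C, 3'. After: A=0 B=6 C=6 D=12 ZF=0 PC=13
Step 13: PC=13 exec 'ADD D, 2'. After: A=0 B=6 C=6 D=14 ZF=0 PC=14
Step 14: PC=14 exec 'HALT'. After: A=0 B=6 C=6 D=14 ZF=0 PC=14 HALTED
Total instructions executed: 14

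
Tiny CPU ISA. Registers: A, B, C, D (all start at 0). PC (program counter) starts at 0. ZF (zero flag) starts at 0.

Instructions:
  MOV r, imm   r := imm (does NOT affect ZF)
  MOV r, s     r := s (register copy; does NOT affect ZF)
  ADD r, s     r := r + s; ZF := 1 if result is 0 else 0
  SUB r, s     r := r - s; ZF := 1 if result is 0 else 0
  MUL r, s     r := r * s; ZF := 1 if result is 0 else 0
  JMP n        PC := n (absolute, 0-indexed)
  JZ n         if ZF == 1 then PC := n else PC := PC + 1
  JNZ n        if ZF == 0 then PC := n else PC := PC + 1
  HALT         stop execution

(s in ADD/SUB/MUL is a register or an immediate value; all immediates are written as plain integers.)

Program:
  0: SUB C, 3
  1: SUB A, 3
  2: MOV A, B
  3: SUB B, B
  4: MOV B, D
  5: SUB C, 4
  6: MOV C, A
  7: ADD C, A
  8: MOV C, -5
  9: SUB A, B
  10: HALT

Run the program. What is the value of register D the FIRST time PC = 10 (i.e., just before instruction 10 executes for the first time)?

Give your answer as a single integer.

Step 1: PC=0 exec 'SUB C, 3'. After: A=0 B=0 C=-3 D=0 ZF=0 PC=1
Step 2: PC=1 exec 'SUB A, 3'. After: A=-3 B=0 C=-3 D=0 ZF=0 PC=2
Step 3: PC=2 exec 'MOV A, B'. After: A=0 B=0 C=-3 D=0 ZF=0 PC=3
Step 4: PC=3 exec 'SUB B, B'. After: A=0 B=0 C=-3 D=0 ZF=1 PC=4
Step 5: PC=4 exec 'MOV B, D'. After: A=0 B=0 C=-3 D=0 ZF=1 PC=5
Step 6: PC=5 exec 'SUB C, 4'. After: A=0 B=0 C=-7 D=0 ZF=0 PC=6
Step 7: PC=6 exec 'MOV C, A'. After: A=0 B=0 C=0 D=0 ZF=0 PC=7
Step 8: PC=7 exec 'ADD C, A'. After: A=0 B=0 C=0 D=0 ZF=1 PC=8
Step 9: PC=8 exec 'MOV C, -5'. After: A=0 B=0 C=-5 D=0 ZF=1 PC=9
Step 10: PC=9 exec 'SUB A, B'. After: A=0 B=0 C=-5 D=0 ZF=1 PC=10
First time PC=10: D=0

0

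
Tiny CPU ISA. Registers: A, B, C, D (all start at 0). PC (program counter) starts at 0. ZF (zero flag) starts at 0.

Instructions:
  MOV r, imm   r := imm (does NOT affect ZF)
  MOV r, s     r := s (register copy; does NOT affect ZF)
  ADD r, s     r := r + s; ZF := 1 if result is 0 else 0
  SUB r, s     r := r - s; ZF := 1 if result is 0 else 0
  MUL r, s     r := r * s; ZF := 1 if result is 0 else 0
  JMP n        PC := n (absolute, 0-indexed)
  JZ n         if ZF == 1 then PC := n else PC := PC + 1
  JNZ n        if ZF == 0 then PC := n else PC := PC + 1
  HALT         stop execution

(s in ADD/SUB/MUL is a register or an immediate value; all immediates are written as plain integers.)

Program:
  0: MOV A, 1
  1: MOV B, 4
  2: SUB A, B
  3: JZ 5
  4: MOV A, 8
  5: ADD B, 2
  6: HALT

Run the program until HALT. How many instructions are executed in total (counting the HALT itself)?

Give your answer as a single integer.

Answer: 7

Derivation:
Step 1: PC=0 exec 'MOV A, 1'. After: A=1 B=0 C=0 D=0 ZF=0 PC=1
Step 2: PC=1 exec 'MOV B, 4'. After: A=1 B=4 C=0 D=0 ZF=0 PC=2
Step 3: PC=2 exec 'SUB A, B'. After: A=-3 B=4 C=0 D=0 ZF=0 PC=3
Step 4: PC=3 exec 'JZ 5'. After: A=-3 B=4 C=0 D=0 ZF=0 PC=4
Step 5: PC=4 exec 'MOV A, 8'. After: A=8 B=4 C=0 D=0 ZF=0 PC=5
Step 6: PC=5 exec 'ADD B, 2'. After: A=8 B=6 C=0 D=0 ZF=0 PC=6
Step 7: PC=6 exec 'HALT'. After: A=8 B=6 C=0 D=0 ZF=0 PC=6 HALTED
Total instructions executed: 7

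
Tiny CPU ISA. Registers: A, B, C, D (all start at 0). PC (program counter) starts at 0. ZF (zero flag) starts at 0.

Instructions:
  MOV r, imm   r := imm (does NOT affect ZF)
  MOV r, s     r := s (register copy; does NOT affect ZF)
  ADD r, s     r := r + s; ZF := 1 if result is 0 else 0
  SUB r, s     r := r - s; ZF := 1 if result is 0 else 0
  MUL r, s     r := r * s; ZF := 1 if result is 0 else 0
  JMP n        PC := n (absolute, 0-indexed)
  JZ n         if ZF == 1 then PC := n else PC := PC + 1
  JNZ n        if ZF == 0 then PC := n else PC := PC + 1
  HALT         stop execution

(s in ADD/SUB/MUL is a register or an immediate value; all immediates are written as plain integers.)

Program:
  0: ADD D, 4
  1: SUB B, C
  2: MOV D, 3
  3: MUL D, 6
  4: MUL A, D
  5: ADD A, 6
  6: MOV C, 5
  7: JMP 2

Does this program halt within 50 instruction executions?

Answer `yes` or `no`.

Step 1: PC=0 exec 'ADD D, 4'. After: A=0 B=0 C=0 D=4 ZF=0 PC=1
Step 2: PC=1 exec 'SUB B, C'. After: A=0 B=0 C=0 D=4 ZF=1 PC=2
Step 3: PC=2 exec 'MOV D, 3'. After: A=0 B=0 C=0 D=3 ZF=1 PC=3
Step 4: PC=3 exec 'MUL D, 6'. After: A=0 B=0 C=0 D=18 ZF=0 PC=4
Step 5: PC=4 exec 'MUL A, D'. After: A=0 B=0 C=0 D=18 ZF=1 PC=5
Step 6: PC=5 exec 'ADD A, 6'. After: A=6 B=0 C=0 D=18 ZF=0 PC=6
Step 7: PC=6 exec 'MOV C, 5'. After: A=6 B=0 C=5 D=18 ZF=0 PC=7
Step 8: PC=7 exec 'JMP 2'. After: A=6 B=0 C=5 D=18 ZF=0 PC=2
Step 9: PC=2 exec 'MOV D, 3'. After: A=6 B=0 C=5 D=3 ZF=0 PC=3
Step 10: PC=3 exec 'MUL D, 6'. After: A=6 B=0 C=5 D=18 ZF=0 PC=4
Step 11: PC=4 exec 'MUL A, D'. After: A=108 B=0 C=5 D=18 ZF=0 PC=5
Step 12: PC=5 exec 'ADD A, 6'. After: A=114 B=0 C=5 D=18 ZF=0 PC=6
Step 13: PC=6 exec 'MOV C, 5'. After: A=114 B=0 C=5 D=18 ZF=0 PC=7
Step 14: PC=7 exec 'JMP 2'. After: A=114 B=0 C=5 D=18 ZF=0 PC=2
Step 15: PC=2 exec 'MOV D, 3'. After: A=114 B=0 C=5 D=3 ZF=0 PC=3
After 50 steps: not halted. PC revisits the same instructions with no path to HALT; will never halt.

Answer: no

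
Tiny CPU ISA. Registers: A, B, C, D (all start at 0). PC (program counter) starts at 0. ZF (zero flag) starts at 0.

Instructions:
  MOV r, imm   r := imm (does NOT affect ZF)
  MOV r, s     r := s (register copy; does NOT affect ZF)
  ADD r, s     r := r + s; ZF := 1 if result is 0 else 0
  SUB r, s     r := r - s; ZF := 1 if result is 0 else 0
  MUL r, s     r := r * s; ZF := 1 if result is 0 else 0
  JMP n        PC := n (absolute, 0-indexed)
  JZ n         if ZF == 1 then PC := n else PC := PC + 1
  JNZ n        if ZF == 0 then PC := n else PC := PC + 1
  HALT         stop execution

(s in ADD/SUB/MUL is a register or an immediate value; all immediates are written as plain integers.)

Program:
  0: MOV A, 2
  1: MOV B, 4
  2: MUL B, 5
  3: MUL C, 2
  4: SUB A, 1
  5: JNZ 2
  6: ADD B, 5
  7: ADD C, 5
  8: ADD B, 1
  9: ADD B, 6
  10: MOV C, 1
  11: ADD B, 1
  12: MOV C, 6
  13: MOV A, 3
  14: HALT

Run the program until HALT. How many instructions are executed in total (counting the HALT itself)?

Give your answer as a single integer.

Answer: 19

Derivation:
Step 1: PC=0 exec 'MOV A, 2'. After: A=2 B=0 C=0 D=0 ZF=0 PC=1
Step 2: PC=1 exec 'MOV B, 4'. After: A=2 B=4 C=0 D=0 ZF=0 PC=2
Step 3: PC=2 exec 'MUL B, 5'. After: A=2 B=20 C=0 D=0 ZF=0 PC=3
Step 4: PC=3 exec 'MUL C, 2'. After: A=2 B=20 C=0 D=0 ZF=1 PC=4
Step 5: PC=4 exec 'SUB A, 1'. After: A=1 B=20 C=0 D=0 ZF=0 PC=5
Step 6: PC=5 exec 'JNZ 2'. After: A=1 B=20 C=0 D=0 ZF=0 PC=2
Step 7: PC=2 exec 'MUL B, 5'. After: A=1 B=100 C=0 D=0 ZF=0 PC=3
Step 8: PC=3 exec 'MUL C, 2'. After: A=1 B=100 C=0 D=0 ZF=1 PC=4
Step 9: PC=4 exec 'SUB A, 1'. After: A=0 B=100 C=0 D=0 ZF=1 PC=5
Step 10: PC=5 exec 'JNZ 2'. After: A=0 B=100 C=0 D=0 ZF=1 PC=6
Step 11: PC=6 exec 'ADD B, 5'. After: A=0 B=105 C=0 D=0 ZF=0 PC=7
Step 12: PC=7 exec 'ADD C, 5'. After: A=0 B=105 C=5 D=0 ZF=0 PC=8
Step 13: PC=8 exec 'ADD B, 1'. After: A=0 B=106 C=5 D=0 ZF=0 PC=9
Step 14: PC=9 exec 'ADD B, 6'. After: A=0 B=112 C=5 D=0 ZF=0 PC=10
Step 15: PC=10 exec 'MOV C, 1'. After: A=0 B=112 C=1 D=0 ZF=0 PC=11
Step 16: PC=11 exec 'ADD B, 1'. After: A=0 B=113 C=1 D=0 ZF=0 PC=12
Step 17: PC=12 exec 'MOV C, 6'. After: A=0 B=113 C=6 D=0 ZF=0 PC=13
Step 18: PC=13 exec 'MOV A, 3'. After: A=3 B=113 C=6 D=0 ZF=0 PC=14
Step 19: PC=14 exec 'HALT'. After: A=3 B=113 C=6 D=0 ZF=0 PC=14 HALTED
Total instructions executed: 19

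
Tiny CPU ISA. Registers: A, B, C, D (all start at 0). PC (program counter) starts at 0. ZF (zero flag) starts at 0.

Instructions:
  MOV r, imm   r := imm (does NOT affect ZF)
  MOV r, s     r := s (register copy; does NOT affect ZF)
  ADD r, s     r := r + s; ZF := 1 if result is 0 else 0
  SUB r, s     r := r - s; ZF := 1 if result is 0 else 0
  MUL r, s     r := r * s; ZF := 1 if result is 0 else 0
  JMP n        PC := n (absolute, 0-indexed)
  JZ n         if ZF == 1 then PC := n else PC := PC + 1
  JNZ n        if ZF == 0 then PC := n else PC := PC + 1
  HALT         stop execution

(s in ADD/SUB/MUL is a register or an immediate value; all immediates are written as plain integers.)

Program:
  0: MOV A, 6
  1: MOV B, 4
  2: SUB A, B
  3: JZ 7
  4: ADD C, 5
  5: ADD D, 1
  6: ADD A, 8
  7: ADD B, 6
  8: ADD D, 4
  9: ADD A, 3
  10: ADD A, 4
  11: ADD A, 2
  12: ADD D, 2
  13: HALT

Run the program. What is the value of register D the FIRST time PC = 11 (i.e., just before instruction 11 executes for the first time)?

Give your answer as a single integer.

Step 1: PC=0 exec 'MOV A, 6'. After: A=6 B=0 C=0 D=0 ZF=0 PC=1
Step 2: PC=1 exec 'MOV B, 4'. After: A=6 B=4 C=0 D=0 ZF=0 PC=2
Step 3: PC=2 exec 'SUB A, B'. After: A=2 B=4 C=0 D=0 ZF=0 PC=3
Step 4: PC=3 exec 'JZ 7'. After: A=2 B=4 C=0 D=0 ZF=0 PC=4
Step 5: PC=4 exec 'ADD C, 5'. After: A=2 B=4 C=5 D=0 ZF=0 PC=5
Step 6: PC=5 exec 'ADD D, 1'. After: A=2 B=4 C=5 D=1 ZF=0 PC=6
Step 7: PC=6 exec 'ADD A, 8'. After: A=10 B=4 C=5 D=1 ZF=0 PC=7
Step 8: PC=7 exec 'ADD B, 6'. After: A=10 B=10 C=5 D=1 ZF=0 PC=8
Step 9: PC=8 exec 'ADD D, 4'. After: A=10 B=10 C=5 D=5 ZF=0 PC=9
Step 10: PC=9 exec 'ADD A, 3'. After: A=13 B=10 C=5 D=5 ZF=0 PC=10
Step 11: PC=10 exec 'ADD A, 4'. After: A=17 B=10 C=5 D=5 ZF=0 PC=11
First time PC=11: D=5

5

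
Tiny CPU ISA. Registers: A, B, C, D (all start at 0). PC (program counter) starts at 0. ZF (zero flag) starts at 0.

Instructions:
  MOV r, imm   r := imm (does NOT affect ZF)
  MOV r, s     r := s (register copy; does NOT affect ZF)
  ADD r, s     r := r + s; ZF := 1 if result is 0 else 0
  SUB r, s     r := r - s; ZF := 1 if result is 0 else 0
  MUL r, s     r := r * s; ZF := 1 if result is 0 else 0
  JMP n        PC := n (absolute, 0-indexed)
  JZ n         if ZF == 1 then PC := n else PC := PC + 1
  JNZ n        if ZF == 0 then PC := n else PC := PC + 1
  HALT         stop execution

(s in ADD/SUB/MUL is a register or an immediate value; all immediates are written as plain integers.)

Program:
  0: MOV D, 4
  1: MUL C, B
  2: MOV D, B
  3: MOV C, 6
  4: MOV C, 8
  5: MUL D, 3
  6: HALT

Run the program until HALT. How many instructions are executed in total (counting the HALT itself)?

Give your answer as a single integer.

Step 1: PC=0 exec 'MOV D, 4'. After: A=0 B=0 C=0 D=4 ZF=0 PC=1
Step 2: PC=1 exec 'MUL C, B'. After: A=0 B=0 C=0 D=4 ZF=1 PC=2
Step 3: PC=2 exec 'MOV D, B'. After: A=0 B=0 C=0 D=0 ZF=1 PC=3
Step 4: PC=3 exec 'MOV C, 6'. After: A=0 B=0 C=6 D=0 ZF=1 PC=4
Step 5: PC=4 exec 'MOV C, 8'. After: A=0 B=0 C=8 D=0 ZF=1 PC=5
Step 6: PC=5 exec 'MUL D, 3'. After: A=0 B=0 C=8 D=0 ZF=1 PC=6
Step 7: PC=6 exec 'HALT'. After: A=0 B=0 C=8 D=0 ZF=1 PC=6 HALTED
Total instructions executed: 7

Answer: 7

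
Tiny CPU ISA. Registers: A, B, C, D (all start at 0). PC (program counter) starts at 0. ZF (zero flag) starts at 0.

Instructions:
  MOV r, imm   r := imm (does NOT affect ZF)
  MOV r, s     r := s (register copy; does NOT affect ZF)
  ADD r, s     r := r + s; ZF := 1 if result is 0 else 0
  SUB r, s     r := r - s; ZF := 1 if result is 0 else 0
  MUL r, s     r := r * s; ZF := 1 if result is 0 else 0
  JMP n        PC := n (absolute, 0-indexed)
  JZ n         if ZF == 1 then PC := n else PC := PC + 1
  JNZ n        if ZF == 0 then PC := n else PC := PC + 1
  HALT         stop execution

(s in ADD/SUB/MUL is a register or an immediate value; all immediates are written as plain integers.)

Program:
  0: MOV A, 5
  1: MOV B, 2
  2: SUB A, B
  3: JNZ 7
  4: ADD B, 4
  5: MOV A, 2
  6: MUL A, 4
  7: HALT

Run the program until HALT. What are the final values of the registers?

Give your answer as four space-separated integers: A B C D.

Answer: 3 2 0 0

Derivation:
Step 1: PC=0 exec 'MOV A, 5'. After: A=5 B=0 C=0 D=0 ZF=0 PC=1
Step 2: PC=1 exec 'MOV B, 2'. After: A=5 B=2 C=0 D=0 ZF=0 PC=2
Step 3: PC=2 exec 'SUB A, B'. After: A=3 B=2 C=0 D=0 ZF=0 PC=3
Step 4: PC=3 exec 'JNZ 7'. After: A=3 B=2 C=0 D=0 ZF=0 PC=7
Step 5: PC=7 exec 'HALT'. After: A=3 B=2 C=0 D=0 ZF=0 PC=7 HALTED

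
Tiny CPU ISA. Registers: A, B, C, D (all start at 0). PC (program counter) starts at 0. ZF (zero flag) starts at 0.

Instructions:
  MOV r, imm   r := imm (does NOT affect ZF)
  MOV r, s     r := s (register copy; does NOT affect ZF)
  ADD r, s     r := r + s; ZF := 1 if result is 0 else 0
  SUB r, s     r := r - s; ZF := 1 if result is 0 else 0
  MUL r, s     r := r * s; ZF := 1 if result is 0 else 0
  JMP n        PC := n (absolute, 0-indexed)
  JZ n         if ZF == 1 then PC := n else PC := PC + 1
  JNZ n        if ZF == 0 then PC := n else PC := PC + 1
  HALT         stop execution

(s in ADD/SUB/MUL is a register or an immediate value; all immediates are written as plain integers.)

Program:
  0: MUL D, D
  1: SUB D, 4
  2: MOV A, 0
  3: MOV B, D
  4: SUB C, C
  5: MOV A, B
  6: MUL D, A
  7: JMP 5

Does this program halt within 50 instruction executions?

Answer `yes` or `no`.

Step 1: PC=0 exec 'MUL D, D'. After: A=0 B=0 C=0 D=0 ZF=1 PC=1
Step 2: PC=1 exec 'SUB D, 4'. After: A=0 B=0 C=0 D=-4 ZF=0 PC=2
Step 3: PC=2 exec 'MOV A, 0'. After: A=0 B=0 C=0 D=-4 ZF=0 PC=3
Step 4: PC=3 exec 'MOV B, D'. After: A=0 B=-4 C=0 D=-4 ZF=0 PC=4
Step 5: PC=4 exec 'SUB C, C'. After: A=0 B=-4 C=0 D=-4 ZF=1 PC=5
Step 6: PC=5 exec 'MOV A, B'. After: A=-4 B=-4 C=0 D=-4 ZF=1 PC=6
Step 7: PC=6 exec 'MUL D, A'. After: A=-4 B=-4 C=0 D=16 ZF=0 PC=7
Step 8: PC=7 exec 'JMP 5'. After: A=-4 B=-4 C=0 D=16 ZF=0 PC=5
Step 9: PC=5 exec 'MOV A, B'. After: A=-4 B=-4 C=0 D=16 ZF=0 PC=6
Step 10: PC=6 exec 'MUL D, A'. After: A=-4 B=-4 C=0 D=-64 ZF=0 PC=7
Step 11: PC=7 exec 'JMP 5'. After: A=-4 B=-4 C=0 D=-64 ZF=0 PC=5
Step 12: PC=5 exec 'MOV A, B'. After: A=-4 B=-4 C=0 D=-64 ZF=0 PC=6
Step 13: PC=6 exec 'MUL D, A'. After: A=-4 B=-4 C=0 D=256 ZF=0 PC=7
Step 14: PC=7 exec 'JMP 5'. After: A=-4 B=-4 C=0 D=256 ZF=0 PC=5
Step 15: PC=5 exec 'MOV A, B'. After: A=-4 B=-4 C=0 D=256 ZF=0 PC=6
After 50 steps: not halted. PC revisits the same instructions with no path to HALT; will never halt.

Answer: no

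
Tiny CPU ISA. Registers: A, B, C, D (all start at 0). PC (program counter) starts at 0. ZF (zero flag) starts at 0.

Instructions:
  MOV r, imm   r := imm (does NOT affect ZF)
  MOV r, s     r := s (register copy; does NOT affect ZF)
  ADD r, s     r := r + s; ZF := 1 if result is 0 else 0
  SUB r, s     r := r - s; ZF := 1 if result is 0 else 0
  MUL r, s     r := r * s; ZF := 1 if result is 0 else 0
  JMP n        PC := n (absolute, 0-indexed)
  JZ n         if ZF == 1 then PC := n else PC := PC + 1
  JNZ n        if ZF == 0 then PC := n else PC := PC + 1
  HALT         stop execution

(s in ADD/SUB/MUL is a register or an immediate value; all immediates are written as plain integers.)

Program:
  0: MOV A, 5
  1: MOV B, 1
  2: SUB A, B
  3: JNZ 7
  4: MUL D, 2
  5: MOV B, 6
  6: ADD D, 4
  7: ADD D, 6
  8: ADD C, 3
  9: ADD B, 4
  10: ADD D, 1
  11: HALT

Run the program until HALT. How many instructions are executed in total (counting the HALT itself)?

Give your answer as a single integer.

Step 1: PC=0 exec 'MOV A, 5'. After: A=5 B=0 C=0 D=0 ZF=0 PC=1
Step 2: PC=1 exec 'MOV B, 1'. After: A=5 B=1 C=0 D=0 ZF=0 PC=2
Step 3: PC=2 exec 'SUB A, B'. After: A=4 B=1 C=0 D=0 ZF=0 PC=3
Step 4: PC=3 exec 'JNZ 7'. After: A=4 B=1 C=0 D=0 ZF=0 PC=7
Step 5: PC=7 exec 'ADD D, 6'. After: A=4 B=1 C=0 D=6 ZF=0 PC=8
Step 6: PC=8 exec 'ADD C, 3'. After: A=4 B=1 C=3 D=6 ZF=0 PC=9
Step 7: PC=9 exec 'ADD B, 4'. After: A=4 B=5 C=3 D=6 ZF=0 PC=10
Step 8: PC=10 exec 'ADD D, 1'. After: A=4 B=5 C=3 D=7 ZF=0 PC=11
Step 9: PC=11 exec 'HALT'. After: A=4 B=5 C=3 D=7 ZF=0 PC=11 HALTED
Total instructions executed: 9

Answer: 9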